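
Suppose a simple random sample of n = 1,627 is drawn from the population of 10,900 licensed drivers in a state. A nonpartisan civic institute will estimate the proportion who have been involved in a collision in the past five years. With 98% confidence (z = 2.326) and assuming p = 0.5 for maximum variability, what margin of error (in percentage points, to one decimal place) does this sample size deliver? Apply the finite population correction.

Finite-population factor: (N−n)/(N−1) = (10900−1627)/(10900−1) = 0.8508.
SE(p̂) = √[p(1−p)/n · (N−n)/(N−1)] = √[0.2500/1627 × 0.8508] = 0.01143.
E = z × SE = 2.326 × 0.01143 = 0.02660 ≈ 2.7 percentage points.

2.7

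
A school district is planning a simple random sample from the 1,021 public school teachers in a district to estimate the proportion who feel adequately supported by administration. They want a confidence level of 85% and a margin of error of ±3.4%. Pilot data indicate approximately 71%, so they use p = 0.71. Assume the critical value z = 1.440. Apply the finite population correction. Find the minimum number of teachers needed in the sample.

272

Unadjusted: n₀ = 1.440² × 0.71 × 0.29 / 0.034² ≈ 369.34, so n₀ = 370.
Finite population correction with N = 1,021: n = n₀ / (1 + (n₀−1)/N) = 370 / (1 + 369/1021) = 370 / 1.3614 ≈ 271.78.
Rounding up, n = 272.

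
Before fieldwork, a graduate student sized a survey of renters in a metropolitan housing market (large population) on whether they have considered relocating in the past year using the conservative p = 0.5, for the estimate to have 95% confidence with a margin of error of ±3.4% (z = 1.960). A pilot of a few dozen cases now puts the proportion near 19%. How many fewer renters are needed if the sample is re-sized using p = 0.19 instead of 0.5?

319

Conservative (p = 0.5): n = 1.960² × 0.25 / 0.034² ≈ 830.80 → 831.
Using p = 0.19: p(1−p) = 0.1539, so n = 1.960² × 0.1539 / 0.034² ≈ 511.44 → 512.
Reduction: 831 − 512 = 319.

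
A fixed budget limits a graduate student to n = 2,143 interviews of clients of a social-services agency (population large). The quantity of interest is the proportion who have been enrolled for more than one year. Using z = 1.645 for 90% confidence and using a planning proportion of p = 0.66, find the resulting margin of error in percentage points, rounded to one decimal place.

SE(p̂) = √[p(1−p)/n] = √[0.2244/2143] = 0.01023.
E = z × SE = 1.645 × 0.01023 = 0.01683, or 1.7 percentage points.

1.7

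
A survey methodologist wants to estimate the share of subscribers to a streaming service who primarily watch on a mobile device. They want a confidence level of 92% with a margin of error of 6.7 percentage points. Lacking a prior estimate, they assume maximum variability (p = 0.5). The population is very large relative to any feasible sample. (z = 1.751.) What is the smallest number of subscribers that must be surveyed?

171

With p = 0.5, p(1−p) = 0.25.
n = z²·p(1−p)/E² = 1.751² × 0.2500 / 0.067² = 3.0660 × 0.2500 / 0.004489 ≈ 170.75.
Rounding up gives n = 171.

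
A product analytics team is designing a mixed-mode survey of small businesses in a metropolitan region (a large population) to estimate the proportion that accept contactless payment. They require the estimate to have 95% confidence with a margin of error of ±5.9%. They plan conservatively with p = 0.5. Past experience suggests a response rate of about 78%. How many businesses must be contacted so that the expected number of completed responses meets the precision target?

For 95% confidence, z = 1.960.
Completed interviews needed: n₀ = 1.960² × 0.2500 / 0.059² ≈ 275.90 → 276.
At a 78% response rate, contacts needed = 276 / 0.78 ≈ 353.85 → 354.

354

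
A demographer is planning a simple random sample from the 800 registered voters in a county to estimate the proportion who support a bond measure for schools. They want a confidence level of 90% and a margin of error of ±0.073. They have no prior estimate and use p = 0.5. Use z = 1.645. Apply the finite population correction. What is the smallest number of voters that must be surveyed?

110

Unadjusted: n₀ = 1.645² × 0.50 × 0.50 / 0.073² ≈ 126.95, so n₀ = 127.
Finite population correction with N = 800: n = n₀ / (1 + (n₀−1)/N) = 127 / (1 + 126/800) = 127 / 1.1575 ≈ 109.72.
Rounding up, n = 110.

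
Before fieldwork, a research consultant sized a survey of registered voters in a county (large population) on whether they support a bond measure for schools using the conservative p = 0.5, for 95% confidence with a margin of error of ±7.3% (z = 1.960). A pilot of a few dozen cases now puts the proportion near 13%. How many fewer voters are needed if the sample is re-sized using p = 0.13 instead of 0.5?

99

Conservative (p = 0.5): n = 1.960² × 0.25 / 0.073² ≈ 180.22 → 181.
Using p = 0.13: p(1−p) = 0.1131, so n = 1.960² × 0.1131 / 0.073² ≈ 81.53 → 82.
Reduction: 181 − 82 = 99.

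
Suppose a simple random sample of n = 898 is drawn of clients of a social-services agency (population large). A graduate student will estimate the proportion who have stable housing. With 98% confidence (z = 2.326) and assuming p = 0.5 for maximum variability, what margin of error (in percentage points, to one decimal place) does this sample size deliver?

SE(p̂) = √[p(1−p)/n] = √[0.2500/898] = 0.01669.
E = z × SE = 2.326 × 0.01669 = 0.03881, or 3.9 percentage points.

3.9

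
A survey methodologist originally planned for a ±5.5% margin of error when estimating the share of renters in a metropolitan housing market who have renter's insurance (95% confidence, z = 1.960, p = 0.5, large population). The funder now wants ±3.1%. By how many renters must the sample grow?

682

At ±5.5%: n = 1.960² × 0.2500 / 0.055² ≈ 317.49 → 318.
At ±3.1%: n = 1.960² × 0.2500 / 0.031² ≈ 999.38 → 1000.
Additional respondents: 1000 − 318 = 682.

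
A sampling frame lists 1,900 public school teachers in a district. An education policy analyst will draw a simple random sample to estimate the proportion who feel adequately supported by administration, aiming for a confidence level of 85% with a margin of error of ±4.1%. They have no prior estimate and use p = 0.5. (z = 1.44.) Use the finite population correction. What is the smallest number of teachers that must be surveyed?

266

Unadjusted: n₀ = 1.44² × 0.50 × 0.50 / 0.041² ≈ 308.39, so n₀ = 309.
Finite population correction with N = 1,900: n = n₀ / (1 + (n₀−1)/N) = 309 / (1 + 308/1900) = 309 / 1.1621 ≈ 265.90.
Rounding up, n = 266.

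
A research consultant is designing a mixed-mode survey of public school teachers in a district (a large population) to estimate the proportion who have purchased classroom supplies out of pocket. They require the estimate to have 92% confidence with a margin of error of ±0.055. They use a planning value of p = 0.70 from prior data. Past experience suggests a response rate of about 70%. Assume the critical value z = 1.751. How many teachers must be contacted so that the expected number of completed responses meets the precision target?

Completed interviews needed: n₀ = 1.751² × 0.2100 / 0.055² ≈ 212.85 → 213.
At a 70% response rate, contacts needed = 213 / 0.70 ≈ 304.29 → 305.

305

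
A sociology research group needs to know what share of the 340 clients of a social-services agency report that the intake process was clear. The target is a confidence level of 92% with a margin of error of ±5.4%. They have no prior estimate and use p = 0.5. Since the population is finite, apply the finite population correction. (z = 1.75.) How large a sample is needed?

Unadjusted: n₀ = 1.75² × 0.50 × 0.50 / 0.054² ≈ 262.56, so n₀ = 263.
Finite population correction with N = 340: n = n₀ / (1 + (n₀−1)/N) = 263 / (1 + 262/340) = 263 / 1.7706 ≈ 148.54.
Rounding up, n = 149.

149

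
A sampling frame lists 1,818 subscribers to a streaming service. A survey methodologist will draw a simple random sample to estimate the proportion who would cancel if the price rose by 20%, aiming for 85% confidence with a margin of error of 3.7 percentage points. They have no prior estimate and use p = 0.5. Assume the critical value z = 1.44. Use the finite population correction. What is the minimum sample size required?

Unadjusted: n₀ = 1.44² × 0.50 × 0.50 / 0.037² ≈ 378.67, so n₀ = 379.
Finite population correction with N = 1,818: n = n₀ / (1 + (n₀−1)/N) = 379 / (1 + 378/1818) = 379 / 1.2079 ≈ 313.76.
Rounding up, n = 314.

314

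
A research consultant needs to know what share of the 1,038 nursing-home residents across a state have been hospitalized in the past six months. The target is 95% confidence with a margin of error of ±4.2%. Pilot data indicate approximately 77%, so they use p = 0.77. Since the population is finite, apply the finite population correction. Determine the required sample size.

282

For 95% confidence, z = 1.960.
Unadjusted: n₀ = 1.960² × 0.77 × 0.23 / 0.042² ≈ 385.68, so n₀ = 386.
Finite population correction with N = 1,038: n = n₀ / (1 + (n₀−1)/N) = 386 / (1 + 385/1038) = 386 / 1.3709 ≈ 281.57.
Rounding up, n = 282.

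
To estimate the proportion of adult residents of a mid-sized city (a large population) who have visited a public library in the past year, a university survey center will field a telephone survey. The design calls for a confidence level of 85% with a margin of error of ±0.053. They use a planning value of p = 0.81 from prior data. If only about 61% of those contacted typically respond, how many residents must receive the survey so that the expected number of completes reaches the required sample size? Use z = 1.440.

Completed interviews needed: n₀ = 1.440² × 0.1539 / 0.053² ≈ 113.61 → 114.
At a 61% response rate, contacts needed = 114 / 0.61 ≈ 186.89 → 187.

187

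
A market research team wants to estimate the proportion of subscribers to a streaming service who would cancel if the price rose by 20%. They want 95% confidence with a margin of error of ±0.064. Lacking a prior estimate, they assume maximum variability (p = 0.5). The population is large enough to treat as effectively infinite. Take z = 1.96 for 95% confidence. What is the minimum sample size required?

With p = 0.5, p(1−p) = 0.25.
n = z²·p(1−p)/E² = 1.96² × 0.2500 / 0.064² = 3.8416 × 0.2500 / 0.004096 ≈ 234.47.
Rounding up gives n = 235.

235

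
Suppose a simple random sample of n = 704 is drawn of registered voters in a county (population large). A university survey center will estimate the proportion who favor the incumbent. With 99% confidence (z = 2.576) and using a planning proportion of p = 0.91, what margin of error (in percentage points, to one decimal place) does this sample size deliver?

SE(p̂) = √[p(1−p)/n] = √[0.0819/704] = 0.01079.
E = z × SE = 2.576 × 0.01079 = 0.02778, or 2.8 percentage points.

2.8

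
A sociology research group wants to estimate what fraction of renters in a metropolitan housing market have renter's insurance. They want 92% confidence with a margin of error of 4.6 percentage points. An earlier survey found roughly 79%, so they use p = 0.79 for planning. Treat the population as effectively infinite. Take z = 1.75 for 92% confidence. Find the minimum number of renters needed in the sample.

241

With p = 0.79, p(1−p) = 0.1659.
n = z²·p(1−p)/E² = 1.75² × 0.1659 / 0.046² = 3.0625 × 0.1659 / 0.002116 ≈ 240.11.
Rounding up gives n = 241.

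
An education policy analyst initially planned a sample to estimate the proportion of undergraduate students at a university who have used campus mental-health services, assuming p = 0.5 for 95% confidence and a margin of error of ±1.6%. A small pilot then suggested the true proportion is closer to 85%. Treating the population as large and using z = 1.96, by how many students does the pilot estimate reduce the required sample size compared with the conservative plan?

1838

Conservative (p = 0.5): n = 1.96² × 0.25 / 0.016² ≈ 3751.56 → 3752.
Using p = 0.85: p(1−p) = 0.1275, so n = 1.96² × 0.1275 / 0.016² ≈ 1913.30 → 1914.
Reduction: 3752 − 1914 = 1838.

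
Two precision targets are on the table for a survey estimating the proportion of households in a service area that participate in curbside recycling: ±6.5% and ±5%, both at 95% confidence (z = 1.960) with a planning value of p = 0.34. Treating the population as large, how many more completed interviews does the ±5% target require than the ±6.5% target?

140

At ±6.5%: n = 1.960² × 0.2244 / 0.065² ≈ 204.04 → 205.
At ±5%: n = 1.960² × 0.2244 / 0.050² ≈ 344.82 → 345.
Additional respondents: 345 − 205 = 140.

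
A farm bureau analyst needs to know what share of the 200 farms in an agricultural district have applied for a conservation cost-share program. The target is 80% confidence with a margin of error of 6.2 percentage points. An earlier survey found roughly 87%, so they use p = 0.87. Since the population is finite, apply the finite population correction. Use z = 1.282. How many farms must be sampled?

Unadjusted: n₀ = 1.282² × 0.87 × 0.13 / 0.062² ≈ 48.36, so n₀ = 49.
Finite population correction with N = 200: n = n₀ / (1 + (n₀−1)/N) = 49 / (1 + 48/200) = 49 / 1.2400 ≈ 39.52.
Rounding up, n = 40.

40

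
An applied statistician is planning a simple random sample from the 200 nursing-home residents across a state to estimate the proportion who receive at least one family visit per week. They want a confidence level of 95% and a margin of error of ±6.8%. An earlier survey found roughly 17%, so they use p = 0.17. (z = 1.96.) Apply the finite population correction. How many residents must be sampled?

Unadjusted: n₀ = 1.96² × 0.17 × 0.83 / 0.068² ≈ 117.23, so n₀ = 118.
Finite population correction with N = 200: n = n₀ / (1 + (n₀−1)/N) = 118 / (1 + 117/200) = 118 / 1.5850 ≈ 74.45.
Rounding up, n = 75.

75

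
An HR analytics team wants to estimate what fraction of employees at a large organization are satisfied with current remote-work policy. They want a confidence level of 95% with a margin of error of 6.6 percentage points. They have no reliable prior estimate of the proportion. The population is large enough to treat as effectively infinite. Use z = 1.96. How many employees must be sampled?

221

With no prior estimate, use p = 0.5, giving p(1−p) = 0.25.
n = z²·p(1−p)/E² = 1.96² × 0.2500 / 0.066² = 3.8416 × 0.2500 / 0.004356 ≈ 220.48.
Rounding up gives n = 221.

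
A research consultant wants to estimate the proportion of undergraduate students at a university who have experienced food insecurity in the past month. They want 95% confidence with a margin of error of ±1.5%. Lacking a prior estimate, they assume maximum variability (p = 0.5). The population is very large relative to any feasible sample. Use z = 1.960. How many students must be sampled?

With p = 0.5, p(1−p) = 0.25.
n = z²·p(1−p)/E² = 1.960² × 0.2500 / 0.015² = 3.8416 × 0.2500 / 0.000225 ≈ 4268.44.
Rounding up gives n = 4269.

4269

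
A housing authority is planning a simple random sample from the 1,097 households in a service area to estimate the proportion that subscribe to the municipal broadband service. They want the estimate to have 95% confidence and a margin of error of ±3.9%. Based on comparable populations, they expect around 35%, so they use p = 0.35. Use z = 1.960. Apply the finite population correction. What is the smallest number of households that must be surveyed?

378

Unadjusted: n₀ = 1.960² × 0.35 × 0.65 / 0.039² ≈ 574.60, so n₀ = 575.
Finite population correction with N = 1,097: n = n₀ / (1 + (n₀−1)/N) = 575 / (1 + 574/1097) = 575 / 1.5232 ≈ 377.48.
Rounding up, n = 378.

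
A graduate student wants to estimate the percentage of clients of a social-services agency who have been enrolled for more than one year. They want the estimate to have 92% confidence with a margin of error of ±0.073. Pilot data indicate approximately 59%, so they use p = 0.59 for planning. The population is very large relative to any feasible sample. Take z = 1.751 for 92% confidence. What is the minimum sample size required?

140

With p = 0.59, p(1−p) = 0.2419.
n = z²·p(1−p)/E² = 1.751² × 0.2419 / 0.073² = 3.0660 × 0.2419 / 0.005329 ≈ 139.18.
Rounding up gives n = 140.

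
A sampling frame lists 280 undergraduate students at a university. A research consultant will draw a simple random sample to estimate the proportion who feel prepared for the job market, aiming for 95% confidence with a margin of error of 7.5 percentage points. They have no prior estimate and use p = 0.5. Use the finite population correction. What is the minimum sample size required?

For 95% confidence, z = 1.960.
Unadjusted: n₀ = 1.960² × 0.50 × 0.50 / 0.075² ≈ 170.74, so n₀ = 171.
Finite population correction with N = 280: n = n₀ / (1 + (n₀−1)/N) = 171 / (1 + 170/280) = 171 / 1.6071 ≈ 106.40.
Rounding up, n = 107.

107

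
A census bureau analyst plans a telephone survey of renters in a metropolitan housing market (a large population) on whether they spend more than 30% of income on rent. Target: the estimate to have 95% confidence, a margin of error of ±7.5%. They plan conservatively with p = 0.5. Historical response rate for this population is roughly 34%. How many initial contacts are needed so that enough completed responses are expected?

For 95% confidence, z = 1.960.
Completed interviews needed: n₀ = 1.960² × 0.2500 / 0.075² ≈ 170.74 → 171.
At a 34% response rate, contacts needed = 171 / 0.34 ≈ 502.94 → 503.

503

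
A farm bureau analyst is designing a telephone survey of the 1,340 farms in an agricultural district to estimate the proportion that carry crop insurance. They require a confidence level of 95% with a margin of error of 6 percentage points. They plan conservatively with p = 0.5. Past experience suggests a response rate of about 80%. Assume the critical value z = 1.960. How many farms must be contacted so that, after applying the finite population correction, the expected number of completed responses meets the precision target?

Completed interviews needed (unadjusted): n₀ = 1.960² × 0.2500 / 0.060² ≈ 266.78 → 267.
FPC for N = 1,340: n = 267 / (1 + 266/1340) = 267 / 1.1985 ≈ 222.78 → 223.
At an 80% response rate, contacts needed = 223 / 0.80 ≈ 278.75 → 279.

279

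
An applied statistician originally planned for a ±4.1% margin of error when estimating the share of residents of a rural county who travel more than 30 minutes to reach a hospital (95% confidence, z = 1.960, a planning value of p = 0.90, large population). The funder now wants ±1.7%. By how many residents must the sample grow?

At ±4.1%: n = 1.960² × 0.0900 / 0.041² ≈ 205.68 → 206.
At ±1.7%: n = 1.960² × 0.0900 / 0.017² ≈ 1196.35 → 1197.
Additional respondents: 1197 − 206 = 991.

991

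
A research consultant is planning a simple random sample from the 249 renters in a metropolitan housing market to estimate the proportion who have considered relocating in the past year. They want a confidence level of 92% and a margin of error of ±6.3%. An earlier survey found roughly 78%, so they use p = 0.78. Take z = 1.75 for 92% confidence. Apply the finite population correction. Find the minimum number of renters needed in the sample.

87

Unadjusted: n₀ = 1.75² × 0.78 × 0.22 / 0.063² ≈ 132.41, so n₀ = 133.
Finite population correction with N = 249: n = n₀ / (1 + (n₀−1)/N) = 133 / (1 + 132/249) = 133 / 1.5301 ≈ 86.92.
Rounding up, n = 87.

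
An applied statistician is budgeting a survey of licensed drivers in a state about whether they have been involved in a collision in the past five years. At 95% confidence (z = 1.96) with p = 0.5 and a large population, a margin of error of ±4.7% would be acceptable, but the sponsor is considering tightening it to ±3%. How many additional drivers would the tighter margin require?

At ±4.7%: n = 1.96² × 0.2500 / 0.047² ≈ 434.77 → 435.
At ±3%: n = 1.96² × 0.2500 / 0.030² ≈ 1067.11 → 1068.
Additional respondents: 1068 − 435 = 633.

633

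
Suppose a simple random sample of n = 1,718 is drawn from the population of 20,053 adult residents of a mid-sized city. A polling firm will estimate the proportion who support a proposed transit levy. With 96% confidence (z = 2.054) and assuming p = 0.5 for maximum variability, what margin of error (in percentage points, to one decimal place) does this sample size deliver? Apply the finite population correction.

Finite-population factor: (N−n)/(N−1) = (20053−1718)/(20053−1) = 0.9144.
SE(p̂) = √[p(1−p)/n · (N−n)/(N−1)] = √[0.2500/1718 × 0.9144] = 0.01154.
E = z × SE = 2.054 × 0.01154 = 0.02369 ≈ 2.4 percentage points.

2.4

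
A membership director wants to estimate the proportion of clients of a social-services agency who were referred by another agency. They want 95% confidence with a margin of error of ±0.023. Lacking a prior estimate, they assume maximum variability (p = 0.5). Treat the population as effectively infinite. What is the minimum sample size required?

1816

For 95% confidence, z = 1.96.
With p = 0.5, p(1−p) = 0.25.
n = z²·p(1−p)/E² = 1.96² × 0.2500 / 0.023² = 3.8416 × 0.2500 / 0.000529 ≈ 1815.50.
Rounding up gives n = 1816.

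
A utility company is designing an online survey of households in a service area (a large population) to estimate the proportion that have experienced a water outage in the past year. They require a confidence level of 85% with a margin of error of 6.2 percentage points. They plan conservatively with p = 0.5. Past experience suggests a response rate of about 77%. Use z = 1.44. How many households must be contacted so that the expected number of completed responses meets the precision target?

176

Completed interviews needed: n₀ = 1.44² × 0.2500 / 0.062² ≈ 134.86 → 135.
At a 77% response rate, contacts needed = 135 / 0.77 ≈ 175.32 → 176.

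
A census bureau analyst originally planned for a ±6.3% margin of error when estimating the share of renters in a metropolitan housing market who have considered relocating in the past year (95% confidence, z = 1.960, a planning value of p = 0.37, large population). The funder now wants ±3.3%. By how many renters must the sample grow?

At ±6.3%: n = 1.960² × 0.2331 / 0.063² ≈ 225.62 → 226.
At ±3.3%: n = 1.960² × 0.2331 / 0.033² ≈ 822.29 → 823.
Additional respondents: 823 − 226 = 597.

597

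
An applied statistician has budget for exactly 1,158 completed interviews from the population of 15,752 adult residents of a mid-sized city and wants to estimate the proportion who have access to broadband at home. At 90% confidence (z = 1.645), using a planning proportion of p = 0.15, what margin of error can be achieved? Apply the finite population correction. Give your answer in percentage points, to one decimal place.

1.7

Finite-population factor: (N−n)/(N−1) = (15752−1158)/(15752−1) = 0.9265.
SE(p̂) = √[p(1−p)/n · (N−n)/(N−1)] = √[0.1275/1158 × 0.9265] = 0.01010.
E = z × SE = 1.645 × 0.01010 = 0.01661 ≈ 1.7 percentage points.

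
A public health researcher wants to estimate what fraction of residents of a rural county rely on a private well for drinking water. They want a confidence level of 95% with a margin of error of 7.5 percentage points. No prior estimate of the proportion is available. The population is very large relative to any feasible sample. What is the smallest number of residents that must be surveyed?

For 95% confidence, z = 1.96.
With no prior estimate, use p = 0.5, giving p(1−p) = 0.25.
n = z²·p(1−p)/E² = 1.96² × 0.2500 / 0.075² = 3.8416 × 0.2500 / 0.005625 ≈ 170.74.
Rounding up gives n = 171.

171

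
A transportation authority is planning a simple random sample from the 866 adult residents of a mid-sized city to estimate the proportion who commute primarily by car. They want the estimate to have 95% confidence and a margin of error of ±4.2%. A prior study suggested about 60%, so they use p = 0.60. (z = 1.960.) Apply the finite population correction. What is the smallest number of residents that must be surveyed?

Unadjusted: n₀ = 1.960² × 0.60 × 0.40 / 0.042² ≈ 522.67, so n₀ = 523.
Finite population correction with N = 866: n = n₀ / (1 + (n₀−1)/N) = 523 / (1 + 522/866) = 523 / 1.6028 ≈ 326.31.
Rounding up, n = 327.

327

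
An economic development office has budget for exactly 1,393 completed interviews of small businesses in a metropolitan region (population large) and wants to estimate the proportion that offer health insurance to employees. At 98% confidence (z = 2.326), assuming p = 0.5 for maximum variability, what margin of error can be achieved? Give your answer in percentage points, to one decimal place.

SE(p̂) = √[p(1−p)/n] = √[0.2500/1393] = 0.01340.
E = z × SE = 2.326 × 0.01340 = 0.03116, or 3.1 percentage points.

3.1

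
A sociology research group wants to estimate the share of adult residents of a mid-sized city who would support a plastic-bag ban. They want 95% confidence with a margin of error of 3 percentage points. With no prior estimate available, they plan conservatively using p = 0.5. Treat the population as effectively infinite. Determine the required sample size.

1068

For 95% confidence, z = 1.960.
With p = 0.5, p(1−p) = 0.25.
n = z²·p(1−p)/E² = 1.960² × 0.2500 / 0.030² = 3.8416 × 0.2500 / 0.000900 ≈ 1067.11.
Rounding up gives n = 1068.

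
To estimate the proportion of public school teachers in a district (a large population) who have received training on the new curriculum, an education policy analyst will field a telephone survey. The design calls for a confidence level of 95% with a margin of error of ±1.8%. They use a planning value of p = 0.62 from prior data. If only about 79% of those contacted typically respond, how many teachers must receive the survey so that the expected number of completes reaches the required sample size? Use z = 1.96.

3537

Completed interviews needed: n₀ = 1.96² × 0.2356 / 0.018² ≈ 2793.46 → 2794.
At a 79% response rate, contacts needed = 2794 / 0.79 ≈ 3536.71 → 3537.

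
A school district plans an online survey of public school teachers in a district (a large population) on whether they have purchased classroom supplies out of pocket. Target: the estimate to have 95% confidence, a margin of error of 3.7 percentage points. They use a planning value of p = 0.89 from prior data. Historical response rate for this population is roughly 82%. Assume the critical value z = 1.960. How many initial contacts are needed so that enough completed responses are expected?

Completed interviews needed: n₀ = 1.960² × 0.0979 / 0.037² ≈ 274.72 → 275.
At an 82% response rate, contacts needed = 275 / 0.82 ≈ 335.37 → 336.

336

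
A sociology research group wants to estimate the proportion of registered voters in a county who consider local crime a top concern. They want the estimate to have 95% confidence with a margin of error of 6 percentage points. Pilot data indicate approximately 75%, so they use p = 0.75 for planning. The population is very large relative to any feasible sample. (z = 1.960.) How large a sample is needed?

201

With p = 0.75, p(1−p) = 0.1875.
n = z²·p(1−p)/E² = 1.960² × 0.1875 / 0.060² = 3.8416 × 0.1875 / 0.003600 ≈ 200.08.
Rounding up gives n = 201.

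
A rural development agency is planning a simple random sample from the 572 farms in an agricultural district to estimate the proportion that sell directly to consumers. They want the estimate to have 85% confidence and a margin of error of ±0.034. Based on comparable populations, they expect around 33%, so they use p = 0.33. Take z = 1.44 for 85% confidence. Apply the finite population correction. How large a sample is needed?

235

Unadjusted: n₀ = 1.44² × 0.33 × 0.67 / 0.034² ≈ 396.60, so n₀ = 397.
Finite population correction with N = 572: n = n₀ / (1 + (n₀−1)/N) = 397 / (1 + 396/572) = 397 / 1.6923 ≈ 234.59.
Rounding up, n = 235.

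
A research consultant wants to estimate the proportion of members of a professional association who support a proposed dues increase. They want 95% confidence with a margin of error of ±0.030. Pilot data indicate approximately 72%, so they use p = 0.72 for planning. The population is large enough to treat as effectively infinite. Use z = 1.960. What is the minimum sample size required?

With p = 0.72, p(1−p) = 0.2016.
n = z²·p(1−p)/E² = 1.960² × 0.2016 / 0.030² = 3.8416 × 0.2016 / 0.000900 ≈ 860.52.
Rounding up gives n = 861.

861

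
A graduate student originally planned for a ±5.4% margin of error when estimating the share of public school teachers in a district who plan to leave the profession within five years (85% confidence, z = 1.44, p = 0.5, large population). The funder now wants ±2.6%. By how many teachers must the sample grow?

At ±5.4%: n = 1.44² × 0.2500 / 0.054² ≈ 177.78 → 178.
At ±2.6%: n = 1.44² × 0.2500 / 0.026² ≈ 766.86 → 767.
Additional respondents: 767 − 178 = 589.

589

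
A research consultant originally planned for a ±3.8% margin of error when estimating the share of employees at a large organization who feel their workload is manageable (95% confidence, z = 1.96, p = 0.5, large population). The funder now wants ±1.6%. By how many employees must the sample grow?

3086

At ±3.8%: n = 1.96² × 0.2500 / 0.038² ≈ 665.10 → 666.
At ±1.6%: n = 1.96² × 0.2500 / 0.016² ≈ 3751.56 → 3752.
Additional respondents: 3752 − 666 = 3086.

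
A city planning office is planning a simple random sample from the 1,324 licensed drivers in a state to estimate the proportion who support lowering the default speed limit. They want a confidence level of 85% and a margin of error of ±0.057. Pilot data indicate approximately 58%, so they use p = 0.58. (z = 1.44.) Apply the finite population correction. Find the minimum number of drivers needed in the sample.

140

Unadjusted: n₀ = 1.44² × 0.58 × 0.42 / 0.057² ≈ 155.47, so n₀ = 156.
Finite population correction with N = 1,324: n = n₀ / (1 + (n₀−1)/N) = 156 / (1 + 155/1324) = 156 / 1.1171 ≈ 139.65.
Rounding up, n = 140.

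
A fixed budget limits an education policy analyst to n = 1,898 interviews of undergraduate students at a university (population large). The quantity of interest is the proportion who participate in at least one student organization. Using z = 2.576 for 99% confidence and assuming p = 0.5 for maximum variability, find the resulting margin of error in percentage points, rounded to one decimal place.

SE(p̂) = √[p(1−p)/n] = √[0.2500/1898] = 0.01148.
E = z × SE = 2.576 × 0.01148 = 0.02956, or 3.0 percentage points.

3.0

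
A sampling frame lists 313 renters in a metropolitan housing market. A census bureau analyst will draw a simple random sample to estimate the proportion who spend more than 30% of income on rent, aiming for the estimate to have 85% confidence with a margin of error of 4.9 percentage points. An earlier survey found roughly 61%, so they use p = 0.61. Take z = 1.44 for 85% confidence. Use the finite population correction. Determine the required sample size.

125

Unadjusted: n₀ = 1.44² × 0.61 × 0.39 / 0.049² ≈ 205.46, so n₀ = 206.
Finite population correction with N = 313: n = n₀ / (1 + (n₀−1)/N) = 206 / (1 + 205/313) = 206 / 1.6550 ≈ 124.47.
Rounding up, n = 125.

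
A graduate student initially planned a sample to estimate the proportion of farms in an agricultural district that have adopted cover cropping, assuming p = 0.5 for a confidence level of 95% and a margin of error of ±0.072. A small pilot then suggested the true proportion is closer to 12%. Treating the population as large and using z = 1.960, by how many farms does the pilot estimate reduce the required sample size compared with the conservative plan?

107

Conservative (p = 0.5): n = 1.960² × 0.25 / 0.072² ≈ 185.26 → 186.
Using p = 0.12: p(1−p) = 0.1056, so n = 1.960² × 0.1056 / 0.072² ≈ 78.25 → 79.
Reduction: 186 − 79 = 107.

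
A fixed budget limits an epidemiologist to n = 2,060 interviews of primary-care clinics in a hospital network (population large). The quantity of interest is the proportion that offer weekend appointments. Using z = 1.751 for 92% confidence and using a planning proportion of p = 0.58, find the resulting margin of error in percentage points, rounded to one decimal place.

SE(p̂) = √[p(1−p)/n] = √[0.2436/2060] = 0.01087.
E = z × SE = 1.751 × 0.01087 = 0.01904, or 1.9 percentage points.

1.9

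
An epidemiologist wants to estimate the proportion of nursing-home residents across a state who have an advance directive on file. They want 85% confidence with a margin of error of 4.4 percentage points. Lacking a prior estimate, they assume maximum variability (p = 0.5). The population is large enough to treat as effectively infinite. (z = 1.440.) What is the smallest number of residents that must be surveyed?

With p = 0.5, p(1−p) = 0.25.
n = z²·p(1−p)/E² = 1.440² × 0.2500 / 0.044² = 2.0736 × 0.2500 / 0.001936 ≈ 267.77.
Rounding up gives n = 268.

268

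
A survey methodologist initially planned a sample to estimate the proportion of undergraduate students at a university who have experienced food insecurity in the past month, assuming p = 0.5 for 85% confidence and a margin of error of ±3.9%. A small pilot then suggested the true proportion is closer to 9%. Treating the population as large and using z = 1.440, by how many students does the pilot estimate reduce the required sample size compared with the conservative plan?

229

Conservative (p = 0.5): n = 1.440² × 0.25 / 0.039² ≈ 340.83 → 341.
Using p = 0.09: p(1−p) = 0.0819, so n = 1.440² × 0.0819 / 0.039² ≈ 111.66 → 112.
Reduction: 341 − 112 = 229.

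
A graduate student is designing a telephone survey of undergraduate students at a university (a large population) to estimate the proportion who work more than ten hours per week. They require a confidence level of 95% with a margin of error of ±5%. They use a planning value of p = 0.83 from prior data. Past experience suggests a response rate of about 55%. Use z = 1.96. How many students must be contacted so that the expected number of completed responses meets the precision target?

Completed interviews needed: n₀ = 1.96² × 0.1411 / 0.050² ≈ 216.82 → 217.
At a 55% response rate, contacts needed = 217 / 0.55 ≈ 394.55 → 395.

395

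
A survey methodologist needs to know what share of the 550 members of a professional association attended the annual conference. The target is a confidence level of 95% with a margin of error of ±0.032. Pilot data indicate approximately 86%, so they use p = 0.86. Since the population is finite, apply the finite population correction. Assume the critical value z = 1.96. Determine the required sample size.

Unadjusted: n₀ = 1.96² × 0.86 × 0.14 / 0.032² ≈ 451.69, so n₀ = 452.
Finite population correction with N = 550: n = n₀ / (1 + (n₀−1)/N) = 452 / (1 + 451/550) = 452 / 1.8200 ≈ 248.35.
Rounding up, n = 249.

249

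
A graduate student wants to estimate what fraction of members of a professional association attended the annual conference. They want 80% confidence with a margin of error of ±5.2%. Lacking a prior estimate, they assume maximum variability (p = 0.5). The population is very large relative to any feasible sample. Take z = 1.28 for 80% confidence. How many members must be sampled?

152

With p = 0.5, p(1−p) = 0.25.
n = z²·p(1−p)/E² = 1.28² × 0.2500 / 0.052² = 1.6384 × 0.2500 / 0.002704 ≈ 151.48.
Rounding up gives n = 152.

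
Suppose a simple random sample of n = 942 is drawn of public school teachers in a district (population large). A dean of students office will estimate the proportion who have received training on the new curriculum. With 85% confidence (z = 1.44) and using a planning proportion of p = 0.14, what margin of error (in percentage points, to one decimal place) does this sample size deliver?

1.6

SE(p̂) = √[p(1−p)/n] = √[0.1204/942] = 0.01131.
E = z × SE = 1.44 × 0.01131 = 0.01628, or 1.6 percentage points.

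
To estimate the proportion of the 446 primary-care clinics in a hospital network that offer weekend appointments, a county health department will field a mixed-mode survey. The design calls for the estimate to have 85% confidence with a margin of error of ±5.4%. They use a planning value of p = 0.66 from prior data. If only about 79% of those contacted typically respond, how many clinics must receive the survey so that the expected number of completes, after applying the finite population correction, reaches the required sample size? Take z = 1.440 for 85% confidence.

Completed interviews needed (unadjusted): n₀ = 1.440² × 0.2244 / 0.054² ≈ 159.57 → 160.
FPC for N = 446: n = 160 / (1 + 159/446) = 160 / 1.3565 ≈ 117.95 → 118.
At a 79% response rate, contacts needed = 118 / 0.79 ≈ 149.37 → 150.

150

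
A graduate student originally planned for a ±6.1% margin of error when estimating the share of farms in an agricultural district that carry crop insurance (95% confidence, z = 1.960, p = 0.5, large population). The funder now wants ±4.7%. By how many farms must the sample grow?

176

At ±6.1%: n = 1.960² × 0.2500 / 0.061² ≈ 258.10 → 259.
At ±4.7%: n = 1.960² × 0.2500 / 0.047² ≈ 434.77 → 435.
Additional respondents: 435 − 259 = 176.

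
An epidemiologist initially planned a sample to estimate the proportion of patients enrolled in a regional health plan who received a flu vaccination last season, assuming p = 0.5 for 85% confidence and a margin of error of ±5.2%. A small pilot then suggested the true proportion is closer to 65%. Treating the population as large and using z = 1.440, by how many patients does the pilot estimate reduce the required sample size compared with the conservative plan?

17

Conservative (p = 0.5): n = 1.440² × 0.25 / 0.052² ≈ 191.72 → 192.
Using p = 0.65: p(1−p) = 0.2275, so n = 1.440² × 0.2275 / 0.052² ≈ 174.46 → 175.
Reduction: 192 − 175 = 17.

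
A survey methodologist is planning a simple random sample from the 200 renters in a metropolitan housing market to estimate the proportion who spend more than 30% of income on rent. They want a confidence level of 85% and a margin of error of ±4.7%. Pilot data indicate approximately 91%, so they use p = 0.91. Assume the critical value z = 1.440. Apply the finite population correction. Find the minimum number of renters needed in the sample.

56

Unadjusted: n₀ = 1.440² × 0.91 × 0.09 / 0.047² ≈ 76.88, so n₀ = 77.
Finite population correction with N = 200: n = n₀ / (1 + (n₀−1)/N) = 77 / (1 + 76/200) = 77 / 1.3800 ≈ 55.80.
Rounding up, n = 56.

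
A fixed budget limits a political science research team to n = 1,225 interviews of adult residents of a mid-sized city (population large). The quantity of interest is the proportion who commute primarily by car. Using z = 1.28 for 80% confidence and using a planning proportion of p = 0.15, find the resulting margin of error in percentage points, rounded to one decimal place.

SE(p̂) = √[p(1−p)/n] = √[0.1275/1225] = 0.01020.
E = z × SE = 1.28 × 0.01020 = 0.01306, or 1.3 percentage points.

1.3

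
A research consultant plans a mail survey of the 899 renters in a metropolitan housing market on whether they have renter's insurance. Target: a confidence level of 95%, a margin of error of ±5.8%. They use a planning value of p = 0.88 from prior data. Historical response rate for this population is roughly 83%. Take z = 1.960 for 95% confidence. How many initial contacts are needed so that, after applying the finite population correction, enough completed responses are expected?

Completed interviews needed (unadjusted): n₀ = 1.960² × 0.1056 / 0.058² ≈ 120.59 → 121.
FPC for N = 899: n = 121 / (1 + 120/899) = 121 / 1.1335 ≈ 106.75 → 107.
At an 83% response rate, contacts needed = 107 / 0.83 ≈ 128.92 → 129.

129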